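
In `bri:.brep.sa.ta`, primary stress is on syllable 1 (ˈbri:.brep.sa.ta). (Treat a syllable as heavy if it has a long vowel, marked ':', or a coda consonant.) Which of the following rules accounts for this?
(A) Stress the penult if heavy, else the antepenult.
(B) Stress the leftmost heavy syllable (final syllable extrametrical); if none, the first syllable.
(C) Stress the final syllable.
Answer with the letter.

B

Rule A → syllable 2 (observed: 1).
Rule B → syllable 1 ✓.
Rule C → syllable 4 (observed: 1).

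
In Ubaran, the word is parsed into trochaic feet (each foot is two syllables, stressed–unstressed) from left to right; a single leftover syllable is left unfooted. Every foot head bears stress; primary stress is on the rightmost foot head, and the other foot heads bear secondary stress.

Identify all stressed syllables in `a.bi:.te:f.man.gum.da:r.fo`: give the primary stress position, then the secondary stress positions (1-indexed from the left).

primary 5, secondary 1, 3

Parse left to right into trochaic (ˈσσ) feet: (ˈa.bi:) (ˈte:f.man) (ˈgum.da:r) fo. Syllable 7 is left unfooted.
Foot heads (stressed positions): 1, 3, 5.
End Rule Rightmost: primary stress on the rightmost head = syllable 5.
Secondary stress on 1, 3: ˌa.bi:.ˌte:f.man.ˈgum.da:r.fo.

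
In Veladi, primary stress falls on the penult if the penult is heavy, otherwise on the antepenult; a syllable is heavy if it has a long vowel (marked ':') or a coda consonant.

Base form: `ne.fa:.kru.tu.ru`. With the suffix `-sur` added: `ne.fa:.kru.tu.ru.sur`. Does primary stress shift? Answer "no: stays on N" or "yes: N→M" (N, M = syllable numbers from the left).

Base `ne.fa:.kru.tu.ru` (5 syllables):
  Weights: 3 kru L, 4 tu L, 5 ru L.
  The penult (syllable 4, tu) is light, so stress falls on the antepenult (syllable 3, kru).
  → primary stress on syllable 3.
Suffixed `ne.fa:.kru.tu.ru.sur` (6 syllables):
  Weights: 4 tu L, 5 ru L, 6 sur H.
  The penult (syllable 5, ru) is light, so stress falls on the antepenult (syllable 4, tu).
  → primary stress on syllable 4.

yes: 3→4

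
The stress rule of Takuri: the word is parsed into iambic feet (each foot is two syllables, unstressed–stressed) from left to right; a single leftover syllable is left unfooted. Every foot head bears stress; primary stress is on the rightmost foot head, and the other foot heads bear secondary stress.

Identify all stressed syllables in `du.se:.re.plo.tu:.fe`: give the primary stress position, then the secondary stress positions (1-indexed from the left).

Parse left to right into iambic (σˈσ) feet: (du.ˈse:) (re.ˈplo) (tu:.ˈfe).
Foot heads (stressed positions): 2, 4, 6.
End Rule Rightmost: primary stress on the rightmost head = syllable 6.
Secondary stress on 2, 4: du.ˌse:.re.ˌplo.tu:.ˈfe.

primary 6, secondary 2, 4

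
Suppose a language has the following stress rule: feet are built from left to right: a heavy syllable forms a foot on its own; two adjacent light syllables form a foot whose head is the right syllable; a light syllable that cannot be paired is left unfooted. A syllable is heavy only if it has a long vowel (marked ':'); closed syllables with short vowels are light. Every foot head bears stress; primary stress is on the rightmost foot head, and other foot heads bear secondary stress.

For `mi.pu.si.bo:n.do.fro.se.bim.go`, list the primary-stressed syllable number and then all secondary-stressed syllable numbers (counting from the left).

primary 8, secondary 2, 4, 6

Weights: 1 mi L, 2 pu L, 3 si L, 4 bo:n H, 5 do L, 6 fro L, 7 se L, 8 bim L, 9 go L.
Parse left to right (heavy = foot alone; LL = one foot; stranded L unfooted): (mi.ˈpu) si (ˈbo:n) (do.ˈfro) (se.ˈbim) go.
Foot heads: 2, 4, 6, 8.
Primary stress on the rightmost head = syllable 8.
Secondary stress on 2, 4, 6: mi.ˌpu.si.ˌbo:n.do.ˌfro.se.ˈbim.go.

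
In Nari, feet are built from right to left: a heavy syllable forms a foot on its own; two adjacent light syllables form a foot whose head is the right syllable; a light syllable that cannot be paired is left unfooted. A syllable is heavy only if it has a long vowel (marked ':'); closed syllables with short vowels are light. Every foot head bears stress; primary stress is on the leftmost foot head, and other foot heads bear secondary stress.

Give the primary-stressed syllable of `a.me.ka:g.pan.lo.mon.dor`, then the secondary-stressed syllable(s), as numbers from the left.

primary 2, secondary 3, 5, 7

Weights: 1 a L, 2 me L, 3 ka:g H, 4 pan L, 5 lo L, 6 mon L, 7 dor L.
Parse right to left (heavy = foot alone; LL = one foot; stranded L unfooted): (a.ˈme) (ˈka:g) (pan.ˈlo) (mon.ˈdor).
Foot heads: 2, 3, 5, 7.
Primary stress on the leftmost head = syllable 2.
Secondary stress on 3, 5, 7: a.ˈme.ˌka:g.pan.ˌlo.mon.ˌdor.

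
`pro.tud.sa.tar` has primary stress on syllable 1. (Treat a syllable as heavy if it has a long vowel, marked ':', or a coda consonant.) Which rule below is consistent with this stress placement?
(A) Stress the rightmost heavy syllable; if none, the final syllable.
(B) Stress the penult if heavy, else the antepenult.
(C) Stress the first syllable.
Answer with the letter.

C

Rule A → syllable 4 (observed: 1).
Rule B → syllable 2 (observed: 1).
Rule C → syllable 1 ✓.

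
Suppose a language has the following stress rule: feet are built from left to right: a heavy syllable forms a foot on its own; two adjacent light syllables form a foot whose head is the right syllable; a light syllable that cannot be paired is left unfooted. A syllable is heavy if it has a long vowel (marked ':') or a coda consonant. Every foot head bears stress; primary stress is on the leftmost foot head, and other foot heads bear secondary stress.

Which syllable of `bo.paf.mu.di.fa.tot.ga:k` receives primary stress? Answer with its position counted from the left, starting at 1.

Weights: 1 bo L, 2 paf H, 3 mu L, 4 di L, 5 fa L, 6 tot H, 7 ga:k H.
Parse left to right (heavy = foot alone; LL = one foot; stranded L unfooted): bo (ˈpaf) (mu.ˈdi) fa (ˈtot) (ˈga:k).
Foot heads: 2, 4, 6, 7.
Primary stress on the leftmost head = syllable 2.
Primary stress: syllable 2 → bo.ˈpaf.mu.di.fa.tot.ga:k.

2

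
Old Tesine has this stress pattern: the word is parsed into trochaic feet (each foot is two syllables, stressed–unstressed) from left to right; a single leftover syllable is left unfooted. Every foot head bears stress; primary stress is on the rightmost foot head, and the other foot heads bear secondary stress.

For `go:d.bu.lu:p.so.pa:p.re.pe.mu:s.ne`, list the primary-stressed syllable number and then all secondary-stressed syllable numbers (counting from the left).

primary 7, secondary 1, 3, 5

Parse left to right into trochaic (ˈσσ) feet: (ˈgo:d.bu) (ˈlu:p.so) (ˈpa:p.re) (ˈpe.mu:s) ne. Syllable 9 is left unfooted.
Foot heads (stressed positions): 1, 3, 5, 7.
End Rule Rightmost: primary stress on the rightmost head = syllable 7.
Secondary stress on 1, 3, 5: ˌgo:d.bu.ˌlu:p.so.ˌpa:p.re.ˈpe.mu:s.ne.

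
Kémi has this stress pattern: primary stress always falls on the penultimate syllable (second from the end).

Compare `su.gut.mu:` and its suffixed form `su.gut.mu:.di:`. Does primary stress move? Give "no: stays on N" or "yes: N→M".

yes: 2→3

Base `su.gut.mu:` (3 syllables):
  The word has 3 syllables; the penultimate syllable (second from the end) is syllable 2 (gut).
  → primary stress on syllable 2.
Suffixed `su.gut.mu:.di:` (4 syllables):
  The word has 4 syllables; the penultimate syllable (second from the end) is syllable 3 (mu:).
  → primary stress on syllable 3.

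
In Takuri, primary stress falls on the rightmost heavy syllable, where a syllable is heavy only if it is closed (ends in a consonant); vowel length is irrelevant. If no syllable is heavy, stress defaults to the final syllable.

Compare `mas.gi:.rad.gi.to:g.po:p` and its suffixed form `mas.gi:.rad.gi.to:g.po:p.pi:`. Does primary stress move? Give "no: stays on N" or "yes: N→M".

no: stays on 6

Base `mas.gi:.rad.gi.to:g.po:p` (6 syllables):
  Weights: 1 mas H, 2 gi: L, 3 rad H, 4 gi L, 5 to:g H, 6 po:p H.
  Heavy syllables in the domain: 1, 3, 5, 6. The rightmost is syllable 6 (po:p).
  → primary stress on syllable 6.
Suffixed `mas.gi:.rad.gi.to:g.po:p.pi:` (7 syllables):
  Weights: 1 mas H, 2 gi: L, 3 rad H, 4 gi L, 5 to:g H, 6 po:p H, 7 pi: L.
  Heavy syllables in the domain: 1, 3, 5, 6. The rightmost is syllable 6 (po:p).
  → primary stress on syllable 6.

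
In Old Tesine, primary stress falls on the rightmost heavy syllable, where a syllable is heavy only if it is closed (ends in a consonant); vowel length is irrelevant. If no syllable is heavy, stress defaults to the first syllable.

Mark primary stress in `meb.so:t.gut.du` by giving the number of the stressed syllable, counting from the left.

3

Weights: 1 meb H, 2 so:t H, 3 gut H, 4 du L.
Heavy syllables in the domain: 1, 2, 3. The rightmost is syllable 3 (gut).
Primary stress: syllable 3 → meb.so:t.ˈgut.du.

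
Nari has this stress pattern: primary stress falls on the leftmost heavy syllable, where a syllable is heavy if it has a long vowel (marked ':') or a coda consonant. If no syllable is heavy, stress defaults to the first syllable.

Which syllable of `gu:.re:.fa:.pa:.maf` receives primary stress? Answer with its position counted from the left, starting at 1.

Weights: 1 gu: H, 2 re: H, 3 fa: H, 4 pa: H, 5 maf H.
Heavy syllables in the domain: 1, 2, 3, 4, 5. The leftmost is syllable 1 (gu:).
Primary stress: syllable 1 → ˈgu:.re:.fa:.pa:.maf.

1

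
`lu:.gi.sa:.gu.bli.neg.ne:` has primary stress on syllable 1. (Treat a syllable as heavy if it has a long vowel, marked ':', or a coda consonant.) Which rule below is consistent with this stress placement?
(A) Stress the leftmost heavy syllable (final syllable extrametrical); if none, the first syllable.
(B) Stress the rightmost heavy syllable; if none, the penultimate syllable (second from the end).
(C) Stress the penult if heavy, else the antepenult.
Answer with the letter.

A

Rule A → syllable 1 ✓.
Rule B → syllable 7 (observed: 1).
Rule C → syllable 6 (observed: 1).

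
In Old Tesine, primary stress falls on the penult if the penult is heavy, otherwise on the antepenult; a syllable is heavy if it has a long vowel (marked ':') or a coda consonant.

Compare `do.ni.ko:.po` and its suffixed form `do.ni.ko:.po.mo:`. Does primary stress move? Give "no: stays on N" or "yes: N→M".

no: stays on 3

Base `do.ni.ko:.po` (4 syllables):
  Weights: 2 ni L, 3 ko: H, 4 po L.
  The penult (syllable 3, ko:) is heavy, so it takes stress.
  → primary stress on syllable 3.
Suffixed `do.ni.ko:.po.mo:` (5 syllables):
  Weights: 3 ko: H, 4 po L, 5 mo: H.
  The penult (syllable 4, po) is light, so stress falls on the antepenult (syllable 3, ko:).
  → primary stress on syllable 3.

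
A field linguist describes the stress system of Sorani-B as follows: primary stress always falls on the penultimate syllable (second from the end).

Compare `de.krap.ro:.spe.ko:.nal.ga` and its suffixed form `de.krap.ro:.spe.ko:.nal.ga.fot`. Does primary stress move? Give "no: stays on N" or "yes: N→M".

yes: 6→7

Base `de.krap.ro:.spe.ko:.nal.ga` (7 syllables):
  The word has 7 syllables; the penultimate syllable (second from the end) is syllable 6 (nal).
  → primary stress on syllable 6.
Suffixed `de.krap.ro:.spe.ko:.nal.ga.fot` (8 syllables):
  The word has 8 syllables; the penultimate syllable (second from the end) is syllable 7 (ga).
  → primary stress on syllable 7.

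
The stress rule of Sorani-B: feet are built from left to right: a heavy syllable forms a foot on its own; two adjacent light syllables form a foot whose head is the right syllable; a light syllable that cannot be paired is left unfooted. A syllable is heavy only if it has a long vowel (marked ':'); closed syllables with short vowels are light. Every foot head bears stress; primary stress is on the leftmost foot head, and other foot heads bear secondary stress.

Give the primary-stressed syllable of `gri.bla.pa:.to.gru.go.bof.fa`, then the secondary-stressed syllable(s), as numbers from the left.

primary 2, secondary 3, 5, 7

Weights: 1 gri L, 2 bla L, 3 pa: H, 4 to L, 5 gru L, 6 go L, 7 bof L, 8 fa L.
Parse left to right (heavy = foot alone; LL = one foot; stranded L unfooted): (gri.ˈbla) (ˈpa:) (to.ˈgru) (go.ˈbof) fa.
Foot heads: 2, 3, 5, 7.
Primary stress on the leftmost head = syllable 2.
Secondary stress on 3, 5, 7: gri.ˈbla.ˌpa:.to.ˌgru.go.ˌbof.fa.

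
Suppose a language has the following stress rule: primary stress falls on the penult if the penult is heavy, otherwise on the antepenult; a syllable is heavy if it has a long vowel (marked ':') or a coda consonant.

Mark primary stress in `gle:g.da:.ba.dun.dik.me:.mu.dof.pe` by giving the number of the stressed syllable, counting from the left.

8

Weights: 7 mu L, 8 dof H, 9 pe L.
The penult (syllable 8, dof) is heavy, so it takes stress.
Primary stress: syllable 8 → gle:g.da:.ba.dun.dik.me:.mu.ˈdof.pe.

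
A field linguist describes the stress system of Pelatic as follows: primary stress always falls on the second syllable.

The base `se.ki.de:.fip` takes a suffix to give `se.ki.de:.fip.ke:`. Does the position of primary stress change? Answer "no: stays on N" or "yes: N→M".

Base `se.ki.de:.fip` (4 syllables):
  The word has 4 syllables; the second syllable is syllable 2 (ki).
  → primary stress on syllable 2.
Suffixed `se.ki.de:.fip.ke:` (5 syllables):
  The word has 5 syllables; the second syllable is syllable 2 (ki).
  → primary stress on syllable 2.

no: stays on 2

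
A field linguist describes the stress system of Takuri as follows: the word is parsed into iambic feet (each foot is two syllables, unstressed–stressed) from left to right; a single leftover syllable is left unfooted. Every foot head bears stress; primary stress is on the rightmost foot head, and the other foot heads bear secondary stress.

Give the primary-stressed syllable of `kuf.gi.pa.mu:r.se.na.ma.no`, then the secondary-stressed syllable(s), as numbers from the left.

Parse left to right into iambic (σˈσ) feet: (kuf.ˈgi) (pa.ˈmu:r) (se.ˈna) (ma.ˈno).
Foot heads (stressed positions): 2, 4, 6, 8.
End Rule Rightmost: primary stress on the rightmost head = syllable 8.
Secondary stress on 2, 4, 6: kuf.ˌgi.pa.ˌmu:r.se.ˌna.ma.ˈno.

primary 8, secondary 2, 4, 6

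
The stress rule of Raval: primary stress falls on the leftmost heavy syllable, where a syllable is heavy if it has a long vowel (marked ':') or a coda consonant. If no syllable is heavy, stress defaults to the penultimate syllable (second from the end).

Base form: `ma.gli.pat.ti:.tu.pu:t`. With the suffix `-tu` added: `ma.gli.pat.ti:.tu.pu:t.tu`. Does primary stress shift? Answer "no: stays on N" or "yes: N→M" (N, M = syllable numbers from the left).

Base `ma.gli.pat.ti:.tu.pu:t` (6 syllables):
  Weights: 1 ma L, 2 gli L, 3 pat H, 4 ti: H, 5 tu L, 6 pu:t H.
  Heavy syllables in the domain: 3, 4, 6. The leftmost is syllable 3 (pat).
  → primary stress on syllable 3.
Suffixed `ma.gli.pat.ti:.tu.pu:t.tu` (7 syllables):
  Weights: 1 ma L, 2 gli L, 3 pat H, 4 ti: H, 5 tu L, 6 pu:t H, 7 tu L.
  Heavy syllables in the domain: 3, 4, 6. The leftmost is syllable 3 (pat).
  → primary stress on syllable 3.

no: stays on 3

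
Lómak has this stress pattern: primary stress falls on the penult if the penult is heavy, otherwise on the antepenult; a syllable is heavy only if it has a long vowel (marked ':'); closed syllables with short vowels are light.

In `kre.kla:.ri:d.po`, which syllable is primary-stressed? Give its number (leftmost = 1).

Weights: 2 kla: H, 3 ri:d H, 4 po L.
The penult (syllable 3, ri:d) is heavy, so it takes stress.
Primary stress: syllable 3 → kre.kla:.ˈri:d.po.

3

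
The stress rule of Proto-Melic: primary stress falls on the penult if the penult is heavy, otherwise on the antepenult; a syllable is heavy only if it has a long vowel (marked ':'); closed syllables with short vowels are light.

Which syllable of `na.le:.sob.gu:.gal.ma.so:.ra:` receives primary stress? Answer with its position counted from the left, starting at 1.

7

Weights: 6 ma L, 7 so: H, 8 ra: H.
The penult (syllable 7, so:) is heavy, so it takes stress.
Primary stress: syllable 7 → na.le:.sob.gu:.gal.ma.ˈso:.ra:.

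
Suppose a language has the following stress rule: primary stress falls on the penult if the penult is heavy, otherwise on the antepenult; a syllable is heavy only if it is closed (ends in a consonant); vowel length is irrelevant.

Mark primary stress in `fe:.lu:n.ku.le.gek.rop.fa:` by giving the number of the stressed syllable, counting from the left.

Weights: 5 gek H, 6 rop H, 7 fa: L.
The penult (syllable 6, rop) is heavy, so it takes stress.
Primary stress: syllable 6 → fe:.lu:n.ku.le.gek.ˈrop.fa:.

6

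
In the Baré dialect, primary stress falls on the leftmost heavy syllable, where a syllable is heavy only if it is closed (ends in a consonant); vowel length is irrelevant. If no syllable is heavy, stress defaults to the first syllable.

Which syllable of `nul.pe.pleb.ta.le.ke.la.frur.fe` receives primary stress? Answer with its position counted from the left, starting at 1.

1

Weights: 1 nul H, 2 pe L, 3 pleb H, 4 ta L, 5 le L, 6 ke L, 7 la L, 8 frur H, 9 fe L.
Heavy syllables in the domain: 1, 3, 8. The leftmost is syllable 1 (nul).
Primary stress: syllable 1 → ˈnul.pe.pleb.ta.le.ke.la.frur.fe.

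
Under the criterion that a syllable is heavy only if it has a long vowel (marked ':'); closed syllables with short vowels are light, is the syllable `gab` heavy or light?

light

`gab`: short vowel, closed (coda /b/). Short vowel → light.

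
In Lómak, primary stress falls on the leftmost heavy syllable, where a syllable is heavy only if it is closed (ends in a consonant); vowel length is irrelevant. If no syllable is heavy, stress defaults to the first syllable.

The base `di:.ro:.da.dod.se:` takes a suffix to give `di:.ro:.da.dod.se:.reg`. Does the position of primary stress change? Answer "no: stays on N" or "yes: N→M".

Base `di:.ro:.da.dod.se:` (5 syllables):
  Weights: 1 di: L, 2 ro: L, 3 da L, 4 dod H, 5 se: L.
  Heavy syllables in the domain: 4. The leftmost is syllable 4 (dod).
  → primary stress on syllable 4.
Suffixed `di:.ro:.da.dod.se:.reg` (6 syllables):
  Weights: 1 di: L, 2 ro: L, 3 da L, 4 dod H, 5 se: L, 6 reg H.
  Heavy syllables in the domain: 4, 6. The leftmost is syllable 4 (dod).
  → primary stress on syllable 4.

no: stays on 4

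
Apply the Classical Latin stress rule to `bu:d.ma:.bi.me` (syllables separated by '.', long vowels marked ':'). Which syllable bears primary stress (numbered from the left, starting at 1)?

Classical Latin: stress the penult if heavy (long vowel or closed), else the antepenult.
Weights: 2 ma: H, 3 bi L, 4 me L.
The penult (syllable 3, bi) is light, so stress falls on the antepenult (syllable 2, ma:).
Stress on syllable 2: bu:d.ˈma:.bi.me.

2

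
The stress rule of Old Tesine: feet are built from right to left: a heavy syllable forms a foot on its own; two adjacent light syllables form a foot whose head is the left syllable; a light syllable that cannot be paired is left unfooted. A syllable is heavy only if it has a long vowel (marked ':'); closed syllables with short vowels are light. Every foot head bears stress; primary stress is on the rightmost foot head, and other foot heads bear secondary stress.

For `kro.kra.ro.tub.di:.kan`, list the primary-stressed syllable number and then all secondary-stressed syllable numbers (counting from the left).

primary 5, secondary 1, 3

Weights: 1 kro L, 2 kra L, 3 ro L, 4 tub L, 5 di: H, 6 kan L.
Parse right to left (heavy = foot alone; LL = one foot; stranded L unfooted): (ˈkro.kra) (ˈro.tub) (ˈdi:) kan.
Foot heads: 1, 3, 5.
Primary stress on the rightmost head = syllable 5.
Secondary stress on 1, 3: ˌkro.kra.ˌro.tub.ˈdi:.kan.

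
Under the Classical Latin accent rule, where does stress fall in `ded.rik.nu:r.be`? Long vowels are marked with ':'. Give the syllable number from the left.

Classical Latin: stress the penult if heavy (long vowel or closed), else the antepenult.
Weights: 2 rik H, 3 nu:r H, 4 be L.
The penult (syllable 3, nu:r) is heavy, so it takes stress.
Stress on syllable 3: ded.rik.ˈnu:r.be.

3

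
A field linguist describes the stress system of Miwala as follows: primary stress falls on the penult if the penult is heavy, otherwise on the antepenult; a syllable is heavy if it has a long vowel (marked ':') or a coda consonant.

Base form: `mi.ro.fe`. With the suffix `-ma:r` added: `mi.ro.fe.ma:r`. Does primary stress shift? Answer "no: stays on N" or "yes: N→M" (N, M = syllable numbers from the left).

yes: 1→2

Base `mi.ro.fe` (3 syllables):
  Weights: 1 mi L, 2 ro L, 3 fe L.
  The penult (syllable 2, ro) is light, so stress falls on the antepenult (syllable 1, mi).
  → primary stress on syllable 1.
Suffixed `mi.ro.fe.ma:r` (4 syllables):
  Weights: 2 ro L, 3 fe L, 4 ma:r H.
  The penult (syllable 3, fe) is light, so stress falls on the antepenult (syllable 2, ro).
  → primary stress on syllable 2.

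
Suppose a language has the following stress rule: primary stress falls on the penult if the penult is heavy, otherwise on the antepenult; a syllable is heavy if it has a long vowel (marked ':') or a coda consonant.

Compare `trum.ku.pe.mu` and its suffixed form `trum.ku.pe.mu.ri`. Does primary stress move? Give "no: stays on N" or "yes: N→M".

yes: 2→3

Base `trum.ku.pe.mu` (4 syllables):
  Weights: 2 ku L, 3 pe L, 4 mu L.
  The penult (syllable 3, pe) is light, so stress falls on the antepenult (syllable 2, ku).
  → primary stress on syllable 2.
Suffixed `trum.ku.pe.mu.ri` (5 syllables):
  Weights: 3 pe L, 4 mu L, 5 ri L.
  The penult (syllable 4, mu) is light, so stress falls on the antepenult (syllable 3, pe).
  → primary stress on syllable 3.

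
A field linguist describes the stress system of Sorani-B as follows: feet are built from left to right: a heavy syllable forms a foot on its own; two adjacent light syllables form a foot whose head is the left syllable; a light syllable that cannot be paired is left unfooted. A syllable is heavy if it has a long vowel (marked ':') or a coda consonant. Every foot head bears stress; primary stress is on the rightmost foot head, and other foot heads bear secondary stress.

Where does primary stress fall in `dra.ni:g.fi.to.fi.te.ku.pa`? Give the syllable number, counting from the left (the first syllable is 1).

7

Weights: 1 dra L, 2 ni:g H, 3 fi L, 4 to L, 5 fi L, 6 te L, 7 ku L, 8 pa L.
Parse left to right (heavy = foot alone; LL = one foot; stranded L unfooted): dra (ˈni:g) (ˈfi.to) (ˈfi.te) (ˈku.pa).
Foot heads: 2, 3, 5, 7.
Primary stress on the rightmost head = syllable 7.
Primary stress: syllable 7 → dra.ni:g.fi.to.fi.te.ˈku.pa.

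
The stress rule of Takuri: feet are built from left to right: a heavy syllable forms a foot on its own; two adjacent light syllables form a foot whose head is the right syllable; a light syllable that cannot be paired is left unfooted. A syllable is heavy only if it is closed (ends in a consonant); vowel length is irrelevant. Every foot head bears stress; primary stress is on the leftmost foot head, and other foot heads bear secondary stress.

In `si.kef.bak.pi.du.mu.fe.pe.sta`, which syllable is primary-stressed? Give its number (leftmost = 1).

Weights: 1 si L, 2 kef H, 3 bak H, 4 pi L, 5 du L, 6 mu L, 7 fe L, 8 pe L, 9 sta L.
Parse left to right (heavy = foot alone; LL = one foot; stranded L unfooted): si (ˈkef) (ˈbak) (pi.ˈdu) (mu.ˈfe) (pe.ˈsta).
Foot heads: 2, 3, 5, 7, 9.
Primary stress on the leftmost head = syllable 2.
Primary stress: syllable 2 → si.ˈkef.bak.pi.du.mu.fe.pe.sta.

2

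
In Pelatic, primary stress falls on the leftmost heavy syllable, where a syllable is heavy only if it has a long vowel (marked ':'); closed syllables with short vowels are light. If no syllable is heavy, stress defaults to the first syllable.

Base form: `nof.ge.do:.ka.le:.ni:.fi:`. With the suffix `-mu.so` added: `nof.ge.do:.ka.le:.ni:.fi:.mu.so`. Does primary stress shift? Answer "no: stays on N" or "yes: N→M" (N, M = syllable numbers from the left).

no: stays on 3

Base `nof.ge.do:.ka.le:.ni:.fi:` (7 syllables):
  Weights: 1 nof L, 2 ge L, 3 do: H, 4 ka L, 5 le: H, 6 ni: H, 7 fi: H.
  Heavy syllables in the domain: 3, 5, 6, 7. The leftmost is syllable 3 (do:).
  → primary stress on syllable 3.
Suffixed `nof.ge.do:.ka.le:.ni:.fi:.mu.so` (9 syllables):
  Weights: 1 nof L, 2 ge L, 3 do: H, 4 ka L, 5 le: H, 6 ni: H, 7 fi: H, 8 mu L, 9 so L.
  Heavy syllables in the domain: 3, 5, 6, 7. The leftmost is syllable 3 (do:).
  → primary stress on syllable 3.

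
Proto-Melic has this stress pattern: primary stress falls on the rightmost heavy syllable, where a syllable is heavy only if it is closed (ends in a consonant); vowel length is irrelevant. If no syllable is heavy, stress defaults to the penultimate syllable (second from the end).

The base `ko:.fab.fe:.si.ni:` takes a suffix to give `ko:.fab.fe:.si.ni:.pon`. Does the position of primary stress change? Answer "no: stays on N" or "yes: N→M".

yes: 2→6

Base `ko:.fab.fe:.si.ni:` (5 syllables):
  Weights: 1 ko: L, 2 fab H, 3 fe: L, 4 si L, 5 ni: L.
  Heavy syllables in the domain: 2. The rightmost is syllable 2 (fab).
  → primary stress on syllable 2.
Suffixed `ko:.fab.fe:.si.ni:.pon` (6 syllables):
  Weights: 1 ko: L, 2 fab H, 3 fe: L, 4 si L, 5 ni: L, 6 pon H.
  Heavy syllables in the domain: 2, 6. The rightmost is syllable 6 (pon).
  → primary stress on syllable 6.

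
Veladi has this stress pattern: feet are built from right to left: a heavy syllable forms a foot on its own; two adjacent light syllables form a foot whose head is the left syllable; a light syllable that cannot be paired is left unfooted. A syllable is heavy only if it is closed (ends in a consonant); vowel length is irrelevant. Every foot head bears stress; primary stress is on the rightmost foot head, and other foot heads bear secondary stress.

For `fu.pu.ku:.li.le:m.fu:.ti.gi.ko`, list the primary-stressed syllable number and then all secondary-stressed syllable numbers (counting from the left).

primary 8, secondary 1, 3, 5, 6

Weights: 1 fu L, 2 pu L, 3 ku: L, 4 li L, 5 le:m H, 6 fu: L, 7 ti L, 8 gi L, 9 ko L.
Parse right to left (heavy = foot alone; LL = one foot; stranded L unfooted): (ˈfu.pu) (ˈku:.li) (ˈle:m) (ˈfu:.ti) (ˈgi.ko).
Foot heads: 1, 3, 5, 6, 8.
Primary stress on the rightmost head = syllable 8.
Secondary stress on 1, 3, 5, 6: ˌfu.pu.ˌku:.li.ˌle:m.ˌfu:.ti.ˈgi.ko.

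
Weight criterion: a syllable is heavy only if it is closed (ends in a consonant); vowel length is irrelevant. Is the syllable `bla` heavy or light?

`bla`: short vowel, open (no coda). Open (no coda) → light.

light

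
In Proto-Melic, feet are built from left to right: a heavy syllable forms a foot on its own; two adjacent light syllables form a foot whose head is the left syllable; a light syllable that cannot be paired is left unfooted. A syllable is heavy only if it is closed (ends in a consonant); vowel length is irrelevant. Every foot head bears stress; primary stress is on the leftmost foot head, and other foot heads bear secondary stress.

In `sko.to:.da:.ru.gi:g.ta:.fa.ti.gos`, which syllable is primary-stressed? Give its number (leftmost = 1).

1

Weights: 1 sko L, 2 to: L, 3 da: L, 4 ru L, 5 gi:g H, 6 ta: L, 7 fa L, 8 ti L, 9 gos H.
Parse left to right (heavy = foot alone; LL = one foot; stranded L unfooted): (ˈsko.to:) (ˈda:.ru) (ˈgi:g) (ˈta:.fa) ti (ˈgos).
Foot heads: 1, 3, 5, 6, 9.
Primary stress on the leftmost head = syllable 1.
Primary stress: syllable 1 → ˈsko.to:.da:.ru.gi:g.ta:.fa.ti.gos.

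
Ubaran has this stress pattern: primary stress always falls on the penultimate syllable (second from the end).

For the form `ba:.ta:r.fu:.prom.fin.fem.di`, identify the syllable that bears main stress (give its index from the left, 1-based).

6

The word has 7 syllables; the penultimate syllable (second from the end) is syllable 6 (fem).
Primary stress: syllable 6 → ba:.ta:r.fu:.prom.fin.ˈfem.di.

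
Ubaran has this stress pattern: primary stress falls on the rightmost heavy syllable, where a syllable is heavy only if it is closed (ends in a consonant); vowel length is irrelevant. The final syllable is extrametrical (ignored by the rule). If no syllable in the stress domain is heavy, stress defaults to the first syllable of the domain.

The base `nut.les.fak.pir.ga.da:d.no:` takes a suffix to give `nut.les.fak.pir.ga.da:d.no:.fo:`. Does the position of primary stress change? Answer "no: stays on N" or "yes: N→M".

Base `nut.les.fak.pir.ga.da:d.no:` (7 syllables):
  The final syllable (7, no:) is extrametrical; the stress domain is syllables 1–6.
  Weights: 1 nut H, 2 les H, 3 fak H, 4 pir H, 5 ga L, 6 da:d H.
  Heavy syllables in the domain: 1, 2, 3, 4, 6. The rightmost is syllable 6 (da:d).
  → primary stress on syllable 6.
Suffixed `nut.les.fak.pir.ga.da:d.no:.fo:` (8 syllables):
  The final syllable (8, fo:) is extrametrical; the stress domain is syllables 1–7.
  Weights: 1 nut H, 2 les H, 3 fak H, 4 pir H, 5 ga L, 6 da:d H, 7 no: L.
  Heavy syllables in the domain: 1, 2, 3, 4, 6. The rightmost is syllable 6 (da:d).
  → primary stress on syllable 6.

no: stays on 6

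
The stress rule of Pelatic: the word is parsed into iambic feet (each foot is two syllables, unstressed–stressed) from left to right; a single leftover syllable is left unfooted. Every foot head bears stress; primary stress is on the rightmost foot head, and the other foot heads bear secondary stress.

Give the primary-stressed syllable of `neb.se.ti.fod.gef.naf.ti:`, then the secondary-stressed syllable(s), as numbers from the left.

Parse left to right into iambic (σˈσ) feet: (neb.ˈse) (ti.ˈfod) (gef.ˈnaf) ti:. Syllable 7 is left unfooted.
Foot heads (stressed positions): 2, 4, 6.
End Rule Rightmost: primary stress on the rightmost head = syllable 6.
Secondary stress on 2, 4: neb.ˌse.ti.ˌfod.gef.ˈnaf.ti:.

primary 6, secondary 2, 4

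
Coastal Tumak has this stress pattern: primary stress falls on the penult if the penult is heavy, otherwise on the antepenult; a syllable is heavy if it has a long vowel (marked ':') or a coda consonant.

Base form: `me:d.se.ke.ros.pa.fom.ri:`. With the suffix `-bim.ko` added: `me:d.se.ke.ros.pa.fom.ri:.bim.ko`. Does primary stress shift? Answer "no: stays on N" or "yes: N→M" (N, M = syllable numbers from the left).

Base `me:d.se.ke.ros.pa.fom.ri:` (7 syllables):
  Weights: 5 pa L, 6 fom H, 7 ri: H.
  The penult (syllable 6, fom) is heavy, so it takes stress.
  → primary stress on syllable 6.
Suffixed `me:d.se.ke.ros.pa.fom.ri:.bim.ko` (9 syllables):
  Weights: 7 ri: H, 8 bim H, 9 ko L.
  The penult (syllable 8, bim) is heavy, so it takes stress.
  → primary stress on syllable 8.

yes: 6→8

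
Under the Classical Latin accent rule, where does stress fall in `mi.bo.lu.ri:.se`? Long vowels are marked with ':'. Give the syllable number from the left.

Classical Latin: stress the penult if heavy (long vowel or closed), else the antepenult.
Weights: 3 lu L, 4 ri: H, 5 se L.
The penult (syllable 4, ri:) is heavy, so it takes stress.
Stress on syllable 4: mi.bo.lu.ˈri:.se.

4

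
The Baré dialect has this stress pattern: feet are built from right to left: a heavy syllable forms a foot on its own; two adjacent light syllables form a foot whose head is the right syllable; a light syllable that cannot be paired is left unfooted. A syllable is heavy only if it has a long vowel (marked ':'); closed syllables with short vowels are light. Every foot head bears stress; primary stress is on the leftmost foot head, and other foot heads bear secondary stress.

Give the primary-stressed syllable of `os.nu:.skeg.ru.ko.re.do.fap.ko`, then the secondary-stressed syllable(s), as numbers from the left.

primary 2, secondary 5, 7, 9

Weights: 1 os L, 2 nu: H, 3 skeg L, 4 ru L, 5 ko L, 6 re L, 7 do L, 8 fap L, 9 ko L.
Parse right to left (heavy = foot alone; LL = one foot; stranded L unfooted): os (ˈnu:) skeg (ru.ˈko) (re.ˈdo) (fap.ˈko).
Foot heads: 2, 5, 7, 9.
Primary stress on the leftmost head = syllable 2.
Secondary stress on 5, 7, 9: os.ˈnu:.skeg.ru.ˌko.re.ˌdo.fap.ˌko.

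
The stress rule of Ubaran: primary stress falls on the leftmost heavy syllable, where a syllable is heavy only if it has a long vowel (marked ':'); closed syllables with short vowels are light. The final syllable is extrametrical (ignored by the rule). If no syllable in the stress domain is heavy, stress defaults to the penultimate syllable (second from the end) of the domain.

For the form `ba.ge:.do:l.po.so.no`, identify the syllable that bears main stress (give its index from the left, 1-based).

2

The final syllable (6, no) is extrametrical; the stress domain is syllables 1–5.
Weights: 1 ba L, 2 ge: H, 3 do:l H, 4 po L, 5 so L.
Heavy syllables in the domain: 2, 3. The leftmost is syllable 2 (ge:).
Primary stress: syllable 2 → ba.ˈge:.do:l.po.so.no.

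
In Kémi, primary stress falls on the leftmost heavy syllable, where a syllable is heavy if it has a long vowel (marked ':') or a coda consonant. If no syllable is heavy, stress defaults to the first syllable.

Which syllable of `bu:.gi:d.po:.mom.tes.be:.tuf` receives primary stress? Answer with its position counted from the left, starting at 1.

1

Weights: 1 bu: H, 2 gi:d H, 3 po: H, 4 mom H, 5 tes H, 6 be: H, 7 tuf H.
Heavy syllables in the domain: 1, 2, 3, 4, 5, 6, 7. The leftmost is syllable 1 (bu:).
Primary stress: syllable 1 → ˈbu:.gi:d.po:.mom.tes.be:.tuf.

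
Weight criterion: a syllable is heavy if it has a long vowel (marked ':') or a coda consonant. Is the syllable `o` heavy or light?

`o`: short vowel, open (no coda). Short vowel, open → light.

light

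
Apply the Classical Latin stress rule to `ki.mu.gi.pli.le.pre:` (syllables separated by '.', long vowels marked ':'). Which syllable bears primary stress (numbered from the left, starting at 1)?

Classical Latin: stress the penult if heavy (long vowel or closed), else the antepenult.
Weights: 4 pli L, 5 le L, 6 pre: H.
The penult (syllable 5, le) is light, so stress falls on the antepenult (syllable 4, pli).
Stress on syllable 4: ki.mu.gi.ˈpli.le.pre:.

4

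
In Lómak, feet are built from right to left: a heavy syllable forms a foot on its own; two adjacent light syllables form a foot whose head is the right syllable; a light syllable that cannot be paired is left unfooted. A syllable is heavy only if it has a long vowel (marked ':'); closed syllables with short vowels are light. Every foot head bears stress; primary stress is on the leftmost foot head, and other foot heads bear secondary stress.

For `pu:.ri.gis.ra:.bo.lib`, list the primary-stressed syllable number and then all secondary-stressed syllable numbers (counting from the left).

Weights: 1 pu: H, 2 ri L, 3 gis L, 4 ra: H, 5 bo L, 6 lib L.
Parse right to left (heavy = foot alone; LL = one foot; stranded L unfooted): (ˈpu:) (ri.ˈgis) (ˈra:) (bo.ˈlib).
Foot heads: 1, 3, 4, 6.
Primary stress on the leftmost head = syllable 1.
Secondary stress on 3, 4, 6: ˈpu:.ri.ˌgis.ˌra:.bo.ˌlib.

primary 1, secondary 3, 4, 6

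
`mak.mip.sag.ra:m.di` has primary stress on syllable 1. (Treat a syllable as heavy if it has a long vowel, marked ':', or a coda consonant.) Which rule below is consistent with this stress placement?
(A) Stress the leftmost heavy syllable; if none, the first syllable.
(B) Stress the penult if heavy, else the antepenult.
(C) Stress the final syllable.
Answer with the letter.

Rule A → syllable 1 ✓.
Rule B → syllable 4 (observed: 1).
Rule C → syllable 5 (observed: 1).

A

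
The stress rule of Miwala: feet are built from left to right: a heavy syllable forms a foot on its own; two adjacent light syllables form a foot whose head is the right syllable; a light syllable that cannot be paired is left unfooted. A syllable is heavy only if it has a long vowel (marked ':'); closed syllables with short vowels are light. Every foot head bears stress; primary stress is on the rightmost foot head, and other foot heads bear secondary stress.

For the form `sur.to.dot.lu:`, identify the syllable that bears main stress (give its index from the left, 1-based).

4

Weights: 1 sur L, 2 to L, 3 dot L, 4 lu: H.
Parse left to right (heavy = foot alone; LL = one foot; stranded L unfooted): (sur.ˈto) dot (ˈlu:).
Foot heads: 2, 4.
Primary stress on the rightmost head = syllable 4.
Primary stress: syllable 4 → sur.to.dot.ˈlu:.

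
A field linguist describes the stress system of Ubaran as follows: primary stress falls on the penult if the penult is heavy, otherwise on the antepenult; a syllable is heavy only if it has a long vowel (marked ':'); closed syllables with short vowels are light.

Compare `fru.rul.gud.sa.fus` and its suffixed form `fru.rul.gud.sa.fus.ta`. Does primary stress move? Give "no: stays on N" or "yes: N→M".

Base `fru.rul.gud.sa.fus` (5 syllables):
  Weights: 3 gud L, 4 sa L, 5 fus L.
  The penult (syllable 4, sa) is light, so stress falls on the antepenult (syllable 3, gud).
  → primary stress on syllable 3.
Suffixed `fru.rul.gud.sa.fus.ta` (6 syllables):
  Weights: 4 sa L, 5 fus L, 6 ta L.
  The penult (syllable 5, fus) is light, so stress falls on the antepenult (syllable 4, sa).
  → primary stress on syllable 4.

yes: 3→4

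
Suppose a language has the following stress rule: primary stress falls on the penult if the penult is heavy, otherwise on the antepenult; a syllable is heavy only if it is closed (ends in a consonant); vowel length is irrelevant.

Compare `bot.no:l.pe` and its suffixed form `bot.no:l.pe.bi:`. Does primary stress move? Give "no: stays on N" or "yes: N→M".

no: stays on 2

Base `bot.no:l.pe` (3 syllables):
  Weights: 1 bot H, 2 no:l H, 3 pe L.
  The penult (syllable 2, no:l) is heavy, so it takes stress.
  → primary stress on syllable 2.
Suffixed `bot.no:l.pe.bi:` (4 syllables):
  Weights: 2 no:l H, 3 pe L, 4 bi: L.
  The penult (syllable 3, pe) is light, so stress falls on the antepenult (syllable 2, no:l).
  → primary stress on syllable 2.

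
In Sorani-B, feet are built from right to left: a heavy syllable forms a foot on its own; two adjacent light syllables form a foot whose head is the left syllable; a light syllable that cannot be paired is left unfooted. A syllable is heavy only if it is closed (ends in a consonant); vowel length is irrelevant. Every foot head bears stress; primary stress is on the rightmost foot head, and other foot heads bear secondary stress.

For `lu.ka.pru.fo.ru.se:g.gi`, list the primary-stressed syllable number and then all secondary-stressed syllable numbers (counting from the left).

Weights: 1 lu L, 2 ka L, 3 pru L, 4 fo L, 5 ru L, 6 se:g H, 7 gi L.
Parse right to left (heavy = foot alone; LL = one foot; stranded L unfooted): lu (ˈka.pru) (ˈfo.ru) (ˈse:g) gi.
Foot heads: 2, 4, 6.
Primary stress on the rightmost head = syllable 6.
Secondary stress on 2, 4: lu.ˌka.pru.ˌfo.ru.ˈse:g.gi.

primary 6, secondary 2, 4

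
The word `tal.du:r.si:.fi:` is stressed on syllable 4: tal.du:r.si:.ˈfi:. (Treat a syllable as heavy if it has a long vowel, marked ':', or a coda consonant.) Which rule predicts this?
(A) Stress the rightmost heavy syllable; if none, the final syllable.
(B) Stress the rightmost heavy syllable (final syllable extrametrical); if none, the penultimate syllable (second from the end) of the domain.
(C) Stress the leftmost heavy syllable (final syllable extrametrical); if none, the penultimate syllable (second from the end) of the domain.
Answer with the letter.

Rule A → syllable 4 ✓.
Rule B → syllable 3 (observed: 4).
Rule C → syllable 1 (observed: 4).

A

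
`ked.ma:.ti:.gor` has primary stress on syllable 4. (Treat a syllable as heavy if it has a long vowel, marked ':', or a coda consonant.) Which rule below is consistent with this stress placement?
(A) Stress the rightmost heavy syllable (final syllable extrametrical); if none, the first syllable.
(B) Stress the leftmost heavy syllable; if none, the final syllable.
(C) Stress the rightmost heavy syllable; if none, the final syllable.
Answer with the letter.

C

Rule A → syllable 3 (observed: 4).
Rule B → syllable 1 (observed: 4).
Rule C → syllable 4 ✓.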